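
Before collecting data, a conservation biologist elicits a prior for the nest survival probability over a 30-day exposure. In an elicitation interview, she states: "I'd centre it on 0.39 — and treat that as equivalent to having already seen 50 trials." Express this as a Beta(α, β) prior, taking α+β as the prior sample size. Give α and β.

Under the effective-sample-size interpretation, Beta(α, β) has prior mean α/(α+β) and prior sample size α+β.
So α+β = 50 and α/(α+β) = 0.39, giving α = 0.39·50 = 19.5 and β = 50 − 19.5 = 30.5.

α = 19.5, β = 30.5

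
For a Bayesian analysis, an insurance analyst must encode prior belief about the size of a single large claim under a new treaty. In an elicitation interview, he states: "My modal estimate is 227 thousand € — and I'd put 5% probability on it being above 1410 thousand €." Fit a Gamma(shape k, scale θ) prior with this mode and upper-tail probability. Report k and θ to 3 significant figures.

k ≈ 1.68, θ ≈ 335

Gamma(k,θ) with k>1 has mode (k−1)θ, so θ = 227/(k−1).
Need P(X < 1410) = 0.95 with θ tied to k this way. Start at k = 2, θ = 227: P(X<1410) ≈ 0.986.
Too high — lower k to spread out. Iterating converges to k ≈ 1.68.
Then θ = 227/(1.68−1) ≈ 335.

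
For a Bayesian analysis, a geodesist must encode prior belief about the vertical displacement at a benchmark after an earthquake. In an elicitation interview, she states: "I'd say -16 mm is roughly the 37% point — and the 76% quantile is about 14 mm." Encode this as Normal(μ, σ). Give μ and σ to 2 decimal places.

The p-quantile of Normal(μ,σ) is μ + z_p·σ, with z_{0.37} = -0.3319 and z_{0.76} = 0.7063.
Eliminate σ: μ = (z₂·x₁ − z₁·x₂)/(z₂ − z₁) = (0.7063·-16 − (-0.3319)·14)/1.038 = -6.41.
Then σ = (x₂ − x₁)/(z₂ − z₁) = (14 − -16)/1.038 = 28.90.

μ = -6.41, σ = 28.90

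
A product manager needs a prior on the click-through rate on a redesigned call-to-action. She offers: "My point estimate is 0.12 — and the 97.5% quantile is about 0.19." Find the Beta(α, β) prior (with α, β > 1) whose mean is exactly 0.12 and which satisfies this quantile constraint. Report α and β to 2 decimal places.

With mean 0.12 fixed, write α = 0.12s, β = 0.88s where s = α+β.
Need P(θ < 0.19) = 0.975 under Beta(0.12s, 0.88s). Normal approximation: (q−m)/√(m(1−m)/s) ≈ z_{0.975} = 1.96, so s ≈ 0.12·0.88·(1.96)²/(0.19−0.12)² = 82.8.
At s = 82.8: P(θ<0.19) ≈ 0.964. Adjusting to match 0.975 gives s ≈ 100.31.
So α = 0.12·100.31 ≈ 12.04, β = 0.88·100.31 ≈ 88.27.

α ≈ 12.04, β ≈ 88.27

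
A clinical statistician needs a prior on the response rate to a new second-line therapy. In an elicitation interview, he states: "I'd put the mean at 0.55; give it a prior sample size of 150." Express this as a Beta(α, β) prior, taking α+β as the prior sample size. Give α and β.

Under the effective-sample-size interpretation, Beta(α, β) has prior mean α/(α+β) and prior sample size α+β.
So α+β = 150 and α/(α+β) = 0.55, giving α = 0.55·150 = 82.5 and β = 150 − 82.5 = 67.5.

α = 82.5, β = 67.5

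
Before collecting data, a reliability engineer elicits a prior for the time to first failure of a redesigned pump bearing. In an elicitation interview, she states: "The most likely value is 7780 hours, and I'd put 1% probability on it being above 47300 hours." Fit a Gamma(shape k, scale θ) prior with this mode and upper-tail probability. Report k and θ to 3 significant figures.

Gamma(k,θ) with k>1 has mode (k−1)θ, so θ = 7780/(k−1).
Need P(X < 47300) = 0.99 with θ tied to k this way. Start at k = 2, θ = 7780: P(X<47300) ≈ 0.984.
Too low — raise k to concentrate. Iterating converges to k ≈ 2.13.
Then θ = 7780/(2.13−1) ≈ 6870.

k ≈ 2.13, θ ≈ 6870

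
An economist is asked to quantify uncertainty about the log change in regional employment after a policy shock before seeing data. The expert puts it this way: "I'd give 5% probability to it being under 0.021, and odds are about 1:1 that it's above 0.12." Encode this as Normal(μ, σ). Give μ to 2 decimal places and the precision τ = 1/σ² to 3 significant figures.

μ = 0.12, τ = 276

For Normal(μ,σ), the p-quantile is μ + z_p·σ. Here z_{0.05} = -1.645, z_{0.5} = 0.
So 0.021 = μ − 1.645σ and 0.12 = μ + 0σ.
Subtracting: σ = (0.12 − 0.021)/(0 − (-1.645)) = 0.06.
Then μ = 0.021 − (-1.645)·0.06 = 0.12.
Precision τ = 1/σ² = 1/0.06019² = 276.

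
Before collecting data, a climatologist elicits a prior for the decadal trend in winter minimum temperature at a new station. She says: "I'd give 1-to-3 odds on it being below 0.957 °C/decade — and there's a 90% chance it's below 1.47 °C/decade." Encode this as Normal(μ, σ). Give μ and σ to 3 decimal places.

μ = 1.134, σ = 0.262

The p-quantile of Normal(μ,σ) is μ + z_p·σ, with z_{0.25} = -0.6745 and z_{0.9} = 1.282.
Eliminate σ: μ = (z₂·x₁ − z₁·x₂)/(z₂ − z₁) = (1.282·0.957 − (-0.6745)·1.47)/1.956 = 1.134.
Then σ = (x₂ − x₁)/(z₂ − z₁) = (1.47 − 0.957)/1.956 = 0.262.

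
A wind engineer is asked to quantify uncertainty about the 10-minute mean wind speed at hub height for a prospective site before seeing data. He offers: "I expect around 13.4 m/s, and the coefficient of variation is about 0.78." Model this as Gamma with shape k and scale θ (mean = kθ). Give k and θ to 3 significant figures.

k ≈ 1.64, θ ≈ 8.15

For Gamma(k, scale θ): mean = kθ, variance = kθ², so CV = 1/√k.
CV = 0.78, hence k = 1/CV² = 1.64.
Then θ = mean/k = 13.4/1.64 = 8.15.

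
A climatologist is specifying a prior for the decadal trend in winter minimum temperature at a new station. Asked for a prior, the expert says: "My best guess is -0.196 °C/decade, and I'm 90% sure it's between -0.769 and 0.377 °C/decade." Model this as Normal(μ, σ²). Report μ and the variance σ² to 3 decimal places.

μ = -0.196, σ² = 0.121

A symmetric 90% interval runs μ ± z·σ with z = 1.645.
Half-width = 0.573, so σ = 0.573/1.645 = 0.3484 and σ² = 0.121.
μ is the stated best guess, -0.196.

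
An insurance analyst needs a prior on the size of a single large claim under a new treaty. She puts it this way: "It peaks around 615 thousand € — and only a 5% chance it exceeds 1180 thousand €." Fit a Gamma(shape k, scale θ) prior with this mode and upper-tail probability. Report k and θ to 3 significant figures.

k ≈ 7.54, θ ≈ 94

Gamma(k,θ) with k>1 has mode (k−1)θ, so θ = 615/(k−1).
Need P(X < 1180) = 0.95 with θ tied to k this way. Start at k = 2, θ = 615: P(X<1180) ≈ 0.572.
Too low — raise k to concentrate. Iterating converges to k ≈ 7.54.
Then θ = 615/(7.54−1) ≈ 94.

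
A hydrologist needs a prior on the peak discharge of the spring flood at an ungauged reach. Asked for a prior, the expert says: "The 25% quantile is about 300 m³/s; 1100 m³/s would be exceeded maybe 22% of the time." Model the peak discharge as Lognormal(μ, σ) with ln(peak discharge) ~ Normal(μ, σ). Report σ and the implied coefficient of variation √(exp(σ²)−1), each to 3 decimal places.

σ ≈ 0.898, CV ≈ 1.114

If T ~ Lognormal(μ,σ) then ln T ~ Normal(μ,σ), so the p-quantile of ln T is μ + z_p·σ.
ln(300) = 5.704 and ln(1100) = 7.003; z_{0.25} = -0.6745, z_{0.78} = 0.7722.
σ = (7.003 − 5.704)/(0.7722 − (-0.6745)) = 0.898.
μ = 5.704 − (-0.6745)·0.898 = 6.310.
CV = √(exp(σ²)−1) = √(exp(0.8066)−1) = 1.114.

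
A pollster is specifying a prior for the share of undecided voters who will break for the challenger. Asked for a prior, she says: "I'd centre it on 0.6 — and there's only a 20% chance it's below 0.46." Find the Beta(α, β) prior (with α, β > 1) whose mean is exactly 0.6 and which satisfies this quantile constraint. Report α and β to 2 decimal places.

With mean 0.6 fixed, write α = 0.6s, β = 0.4s where s = α+β.
Need P(θ < 0.46) = 0.2 under Beta(0.6s, 0.4s). Normal approximation: (q−m)/√(m(1−m)/s) ≈ z_{0.2} = -0.842, so s ≈ 0.6·0.4·(-0.842)²/(0.46−0.6)² = 8.7.
At s = 8.7: P(θ<0.46) ≈ 0.198. Adjusting to match 0.2 gives s ≈ 8.50.
So α = 0.6·8.50 ≈ 5.10, β = 0.4·8.50 ≈ 3.40.

α ≈ 5.10, β ≈ 3.40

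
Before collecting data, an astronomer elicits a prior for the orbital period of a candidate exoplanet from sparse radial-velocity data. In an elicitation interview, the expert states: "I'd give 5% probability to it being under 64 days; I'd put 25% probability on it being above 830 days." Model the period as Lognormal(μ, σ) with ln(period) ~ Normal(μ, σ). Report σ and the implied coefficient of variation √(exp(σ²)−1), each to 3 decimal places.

If T ~ Lognormal(μ,σ) then ln T ~ Normal(μ,σ), so the p-quantile of ln T is μ + z_p·σ.
ln(64) = 4.159 and ln(830) = 6.721; z_{0.05} = -1.645, z_{0.75} = 0.6745.
σ = (6.721 − 4.159)/(0.6745 − (-1.645)) = 1.105.
μ = 4.159 − (-1.645)·1.105 = 5.976.
CV = √(exp(σ²)−1) = √(exp(1.2207)−1) = 1.546.

σ ≈ 1.105, CV ≈ 1.546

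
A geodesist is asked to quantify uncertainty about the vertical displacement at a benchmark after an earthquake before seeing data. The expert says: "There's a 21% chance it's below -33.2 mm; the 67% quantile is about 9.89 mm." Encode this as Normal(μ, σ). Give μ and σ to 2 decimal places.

μ = -5.32, σ = 34.57

For Normal(μ,σ), the p-quantile is μ + z_p·σ. Here z_{0.21} = -0.8064, z_{0.67} = 0.4399.
So -33.2 = μ − 0.8064σ and 9.89 = μ + 0.4399σ.
Subtracting: σ = (9.89 − -33.2)/(0.4399 − (-0.8064)) = 34.57.
Then μ = -33.2 − (-0.8064)·34.57 = -5.32.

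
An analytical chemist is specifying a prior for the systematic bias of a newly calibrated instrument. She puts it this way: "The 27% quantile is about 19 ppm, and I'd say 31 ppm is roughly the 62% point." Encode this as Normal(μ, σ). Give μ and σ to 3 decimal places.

For Normal(μ,σ), the p-quantile is μ + z_p·σ. Here z_{0.27} = -0.6128, z_{0.62} = 0.3055.
So 19 = μ − 0.6128σ and 31 = μ + 0.3055σ.
Subtracting: σ = (31 − 19)/(0.3055 − (-0.6128)) = 13.068.
Then μ = 19 − (-0.6128)·13.068 = 27.008.

μ = 27.008, σ = 13.068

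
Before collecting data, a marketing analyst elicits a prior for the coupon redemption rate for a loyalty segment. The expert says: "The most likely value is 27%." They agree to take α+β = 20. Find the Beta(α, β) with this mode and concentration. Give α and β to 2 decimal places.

For α,β > 1 the Beta mode is (α−1)/(α+β−2). With α+β = 20, the mode is (α−1)/18.
Set (α−1)/18 = 0.27 → α = 1 + 0.27·18 = 5.86.
β = 20 − α = 14.14.

α = 5.86, β = 14.14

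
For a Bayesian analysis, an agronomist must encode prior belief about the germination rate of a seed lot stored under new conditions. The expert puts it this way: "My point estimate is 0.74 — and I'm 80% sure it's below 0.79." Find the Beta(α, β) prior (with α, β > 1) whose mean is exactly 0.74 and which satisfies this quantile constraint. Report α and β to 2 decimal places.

α ≈ 41.47, β ≈ 14.57

With mean 0.74 fixed, write α = 0.74s, β = 0.26s where s = α+β.
Need P(θ < 0.79) = 0.8 under Beta(0.74s, 0.26s). Normal approximation: (q−m)/√(m(1−m)/s) ≈ z_{0.8} = 0.842, so s ≈ 0.74·0.26·(0.842)²/(0.79−0.74)² = 54.5.
At s = 54.5: P(θ<0.79) ≈ 0.796. Adjusting to match 0.8 gives s ≈ 56.04.
So α = 0.74·56.04 ≈ 41.47, β = 0.26·56.04 ≈ 14.57.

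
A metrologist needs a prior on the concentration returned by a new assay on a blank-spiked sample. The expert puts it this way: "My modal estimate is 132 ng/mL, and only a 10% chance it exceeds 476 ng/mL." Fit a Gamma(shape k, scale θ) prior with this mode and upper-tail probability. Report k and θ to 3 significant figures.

k ≈ 2.13, θ ≈ 116

Gamma(k,θ) with k>1 has mode (k−1)θ, so θ = 132/(k−1).
Need P(X < 476) = 0.9 with θ tied to k this way. Start at k = 2, θ = 132: P(X<476) ≈ 0.875.
Too low — raise k to concentrate. Iterating converges to k ≈ 2.13.
Then θ = 132/(2.13−1) ≈ 116.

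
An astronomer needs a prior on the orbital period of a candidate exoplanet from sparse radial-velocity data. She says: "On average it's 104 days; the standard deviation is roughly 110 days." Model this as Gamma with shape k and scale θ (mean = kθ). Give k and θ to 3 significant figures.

k ≈ 0.894, θ ≈ 116

For Gamma(k, scale θ): mean = kθ, variance = kθ², so CV = 1/√k.
CV = SD/mean = 110/104 = 1.058, hence k = 1/CV² = 0.894.
Then θ = mean/k = 104/0.894 = 116.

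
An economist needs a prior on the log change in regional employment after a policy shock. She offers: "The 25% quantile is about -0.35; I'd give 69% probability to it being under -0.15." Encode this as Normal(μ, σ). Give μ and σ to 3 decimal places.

For Normal(μ,σ), the p-quantile is μ + z_p·σ. Here z_{0.25} = -0.6745, z_{0.69} = 0.4959.
So -0.35 = μ − 0.6745σ and -0.15 = μ + 0.4959σ.
Subtracting: σ = (-0.15 − -0.35)/(0.4959 − (-0.6745)) = 0.171.
Then μ = -0.35 − (-0.6745)·0.171 = -0.235.

μ = -0.235, σ = 0.171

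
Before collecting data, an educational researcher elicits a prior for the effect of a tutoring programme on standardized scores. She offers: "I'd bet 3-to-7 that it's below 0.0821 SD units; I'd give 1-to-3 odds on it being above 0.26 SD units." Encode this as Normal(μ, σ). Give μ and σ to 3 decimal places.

The p-quantile of Normal(μ,σ) is μ + z_p·σ, with z_{0.3} = -0.5244 and z_{0.75} = 0.6745.
Eliminate σ: μ = (z₂·x₁ − z₁·x₂)/(z₂ − z₁) = (0.6745·0.0821 − (-0.5244)·0.26)/1.199 = 0.160.
Then σ = (x₂ − x₁)/(z₂ − z₁) = (0.26 − 0.0821)/1.199 = 0.148.

μ = 0.160, σ = 0.148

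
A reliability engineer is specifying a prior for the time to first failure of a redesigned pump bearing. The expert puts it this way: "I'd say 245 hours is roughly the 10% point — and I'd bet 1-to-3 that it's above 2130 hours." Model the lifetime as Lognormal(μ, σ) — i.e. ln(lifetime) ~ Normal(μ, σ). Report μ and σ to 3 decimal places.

If T ~ Lognormal(μ,σ) then ln T ~ Normal(μ,σ), so the p-quantile of ln T is μ + z_p·σ.
ln(245) = 5.501 and ln(2130) = 7.664; z_{0.1} = -1.282, z_{0.75} = 0.6745.
σ = (7.664 − 5.501)/(0.6745 − (-1.282)) = 1.106.
μ = 5.501 − (-1.282)·1.106 = 6.918.

μ ≈ 6.918, σ ≈ 1.106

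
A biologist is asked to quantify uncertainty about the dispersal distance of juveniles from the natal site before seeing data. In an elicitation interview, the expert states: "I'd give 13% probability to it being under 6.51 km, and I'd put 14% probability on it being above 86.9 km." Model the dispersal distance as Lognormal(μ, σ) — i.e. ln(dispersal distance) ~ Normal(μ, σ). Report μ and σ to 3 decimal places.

If T ~ Lognormal(μ,σ) then ln T ~ Normal(μ,σ), so the p-quantile of ln T is μ + z_p·σ.
ln(6.51) = 1.873 and ln(86.9) = 4.465; z_{0.13} = -1.126, z_{0.86} = 1.08.
σ = (4.465 − 1.873)/(1.08 − (-1.126)) = 1.174.
μ = 1.873 − (-1.126)·1.174 = 3.196.

μ ≈ 3.196, σ ≈ 1.174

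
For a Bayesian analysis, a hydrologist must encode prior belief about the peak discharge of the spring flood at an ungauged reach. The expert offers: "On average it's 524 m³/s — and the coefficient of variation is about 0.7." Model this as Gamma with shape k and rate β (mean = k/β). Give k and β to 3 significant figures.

k ≈ 2.04, β ≈ 0.00389

For Gamma(k, rate β): mean = k/β, variance = k/β², so CV = 1/√k.
CV = 0.7, hence k = 1/CV² = 2.04.
Then β = k/mean = 2.04/524 = 0.00389.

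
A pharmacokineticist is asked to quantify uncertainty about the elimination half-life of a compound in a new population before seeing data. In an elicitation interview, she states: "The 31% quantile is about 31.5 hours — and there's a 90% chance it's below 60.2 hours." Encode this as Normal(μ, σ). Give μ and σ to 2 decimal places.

μ = 39.51, σ = 16.15

The p-quantile of Normal(μ,σ) is μ + z_p·σ, with z_{0.31} = -0.4959 and z_{0.9} = 1.282.
Eliminate σ: μ = (z₂·x₁ − z₁·x₂)/(z₂ − z₁) = (1.282·31.5 − (-0.4959)·60.2)/1.777 = 39.51.
Then σ = (x₂ − x₁)/(z₂ − z₁) = (60.2 − 31.5)/1.777 = 16.15.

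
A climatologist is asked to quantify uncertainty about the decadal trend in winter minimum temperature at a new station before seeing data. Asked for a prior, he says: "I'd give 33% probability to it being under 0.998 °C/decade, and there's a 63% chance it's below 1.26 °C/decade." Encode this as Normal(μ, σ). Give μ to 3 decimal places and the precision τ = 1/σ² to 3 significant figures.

The p-quantile of Normal(μ,σ) is μ + z_p·σ, with z_{0.33} = -0.4399 and z_{0.63} = 0.3319.
Eliminate σ: μ = (z₂·x₁ − z₁·x₂)/(z₂ − z₁) = (0.3319·0.998 − (-0.4399)·1.26)/0.7718 = 1.147.
Then σ = (x₂ − x₁)/(z₂ − z₁) = (1.26 − 0.998)/0.7718 = 0.339.
Precision τ = 1/σ² = 1/0.3395² = 8.68.

μ = 1.147, τ = 8.68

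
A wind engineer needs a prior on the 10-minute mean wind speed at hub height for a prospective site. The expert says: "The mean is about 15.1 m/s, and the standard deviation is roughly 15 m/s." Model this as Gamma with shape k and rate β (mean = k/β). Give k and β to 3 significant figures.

For Gamma(k, rate β): mean = k/β, variance = k/β², so CV = 1/√k.
CV = SD/mean = 15/15.1 = 0.9934, hence k = 1/CV² = 1.01.
Then β = k/mean = 1.01/15.1 = 0.0671.

k ≈ 1.01, β ≈ 0.0671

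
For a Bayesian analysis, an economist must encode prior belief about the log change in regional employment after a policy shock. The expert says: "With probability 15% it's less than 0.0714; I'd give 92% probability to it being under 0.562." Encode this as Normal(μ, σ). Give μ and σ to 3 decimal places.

μ = 0.280, σ = 0.201

The p-quantile of Normal(μ,σ) is μ + z_p·σ, with z_{0.15} = -1.036 and z_{0.92} = 1.405.
Eliminate σ: μ = (z₂·x₁ − z₁·x₂)/(z₂ − z₁) = (1.405·0.0714 − (-1.036)·0.562)/2.442 = 0.280.
Then σ = (x₂ − x₁)/(z₂ − z₁) = (0.562 − 0.0714)/2.442 = 0.201.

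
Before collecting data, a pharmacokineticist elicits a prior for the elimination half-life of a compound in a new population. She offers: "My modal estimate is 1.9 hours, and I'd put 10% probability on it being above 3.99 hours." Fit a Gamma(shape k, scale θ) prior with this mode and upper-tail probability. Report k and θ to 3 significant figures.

k ≈ 4.49, θ ≈ 0.544

Gamma(k,θ) with k>1 has mode (k−1)θ, so θ = 1.9/(k−1).
Need P(X < 3.99) = 0.9 with θ tied to k this way. Start at k = 2, θ = 1.9: P(X<3.99) ≈ 0.620.
Too low — raise k to concentrate. Iterating converges to k ≈ 4.49.
Then θ = 1.9/(4.49−1) ≈ 0.544.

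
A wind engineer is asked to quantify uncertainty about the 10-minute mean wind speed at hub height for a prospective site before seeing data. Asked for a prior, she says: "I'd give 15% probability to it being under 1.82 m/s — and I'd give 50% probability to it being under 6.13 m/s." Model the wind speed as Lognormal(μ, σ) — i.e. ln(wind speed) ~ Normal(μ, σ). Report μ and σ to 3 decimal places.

μ ≈ 1.813, σ ≈ 1.172

If T ~ Lognormal(μ,σ) then ln T ~ Normal(μ,σ), so the p-quantile of ln T is μ + z_p·σ.
ln(1.82) = 0.5988 and ln(6.13) = 1.813; z_{0.15} = -1.036, z_{0.5} = 0.
σ = (1.813 − 0.5988)/(0 − (-1.036)) = 1.172.
μ = 0.5988 − (-1.036)·1.172 = 1.813.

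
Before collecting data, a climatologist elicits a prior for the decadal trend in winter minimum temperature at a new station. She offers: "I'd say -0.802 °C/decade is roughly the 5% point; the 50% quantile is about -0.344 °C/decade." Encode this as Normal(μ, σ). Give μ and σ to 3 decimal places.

μ = -0.344, σ = 0.278

The p-quantile of Normal(μ,σ) is μ + z_p·σ, with z_{0.05} = -1.645 and z_{0.5} = 0.
Eliminate σ: μ = (z₂·x₁ − z₁·x₂)/(z₂ − z₁) = (0·-0.802 − (-1.645)·-0.344)/1.645 = -0.344.
Then σ = (x₂ − x₁)/(z₂ − z₁) = (-0.344 − -0.802)/1.645 = 0.278.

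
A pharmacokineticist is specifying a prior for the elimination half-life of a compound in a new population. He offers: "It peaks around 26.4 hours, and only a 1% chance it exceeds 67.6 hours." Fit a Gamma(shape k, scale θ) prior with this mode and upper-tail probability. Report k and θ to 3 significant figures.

Gamma(k,θ) with k>1 has mode (k−1)θ, so θ = 26.4/(k−1).
Need P(X < 67.6) = 0.99 with θ tied to k this way. Start at k = 2, θ = 26.4: P(X<67.6) ≈ 0.725.
Too low — raise k to concentrate. Iterating converges to k ≈ 6.28.
Then θ = 26.4/(6.28−1) ≈ 5.

k ≈ 6.28, θ ≈ 5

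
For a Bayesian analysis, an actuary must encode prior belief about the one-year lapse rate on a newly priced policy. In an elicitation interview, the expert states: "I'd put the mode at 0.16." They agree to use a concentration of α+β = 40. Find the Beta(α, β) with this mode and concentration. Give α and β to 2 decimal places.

α = 7.08, β = 32.92

For α,β > 1 the Beta mode is (α−1)/(α+β−2). With α+β = 40, the mode is (α−1)/38.
Set (α−1)/38 = 0.16 → α = 1 + 0.16·38 = 7.08.
β = 40 − α = 32.92.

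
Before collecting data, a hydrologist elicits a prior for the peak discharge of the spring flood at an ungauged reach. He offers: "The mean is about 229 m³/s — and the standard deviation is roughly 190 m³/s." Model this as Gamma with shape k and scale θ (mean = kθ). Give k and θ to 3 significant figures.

For Gamma(k, scale θ): mean = kθ, variance = kθ², so CV = 1/√k.
CV = SD/mean = 190/229 = 0.8297, hence k = 1/CV² = 1.45.
Then θ = mean/k = 229/1.45 = 158.

k ≈ 1.45, θ ≈ 158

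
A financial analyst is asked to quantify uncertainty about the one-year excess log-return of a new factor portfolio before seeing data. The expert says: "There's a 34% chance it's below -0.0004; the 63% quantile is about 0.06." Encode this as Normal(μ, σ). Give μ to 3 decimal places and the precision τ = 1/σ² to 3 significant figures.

The p-quantile of Normal(μ,σ) is μ + z_p·σ, with z_{0.34} = -0.4125 and z_{0.63} = 0.3319.
Eliminate σ: μ = (z₂·x₁ − z₁·x₂)/(z₂ − z₁) = (0.3319·-0.0004 − (-0.4125)·0.06)/0.7443 = 0.033.
Then σ = (x₂ − x₁)/(z₂ − z₁) = (0.06 − -0.0004)/0.7443 = 0.081.
Precision τ = 1/σ² = 1/0.08115² = 152.

μ = 0.033, τ = 152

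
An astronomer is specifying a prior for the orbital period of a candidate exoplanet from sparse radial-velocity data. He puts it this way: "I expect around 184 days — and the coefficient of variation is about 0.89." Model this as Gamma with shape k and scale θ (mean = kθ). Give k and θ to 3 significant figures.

For Gamma(k, scale θ): mean = kθ, variance = kθ², so CV = 1/√k.
CV = 0.89, hence k = 1/CV² = 1.26.
Then θ = mean/k = 184/1.26 = 146.

k ≈ 1.26, θ ≈ 146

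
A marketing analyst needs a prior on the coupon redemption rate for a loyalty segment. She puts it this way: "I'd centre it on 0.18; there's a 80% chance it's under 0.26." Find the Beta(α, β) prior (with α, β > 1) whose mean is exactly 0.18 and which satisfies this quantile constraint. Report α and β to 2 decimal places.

α ≈ 2.50, β ≈ 11.40

With mean 0.18 fixed, write α = 0.18s, β = 0.82s where s = α+β.
Need P(θ < 0.26) = 0.8 under Beta(0.18s, 0.82s). Normal approximation: (q−m)/√(m(1−m)/s) ≈ z_{0.8} = 0.842, so s ≈ 0.18·0.82·(0.842)²/(0.26−0.18)² = 16.3.
At s = 16.3: P(θ<0.26) ≈ 0.813. Adjusting to match 0.8 gives s ≈ 13.90.
So α = 0.18·13.90 ≈ 2.50, β = 0.82·13.90 ≈ 11.40.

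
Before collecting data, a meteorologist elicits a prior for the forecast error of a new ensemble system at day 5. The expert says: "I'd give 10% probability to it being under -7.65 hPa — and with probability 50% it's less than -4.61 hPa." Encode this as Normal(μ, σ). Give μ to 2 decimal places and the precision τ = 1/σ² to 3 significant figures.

The p-quantile of Normal(μ,σ) is μ + z_p·σ, with z_{0.1} = -1.282 and z_{0.5} = 0.
Eliminate σ: μ = (z₂·x₁ − z₁·x₂)/(z₂ − z₁) = (0·-7.65 − (-1.282)·-4.61)/1.282 = -4.61.
Then σ = (x₂ − x₁)/(z₂ − z₁) = (-4.61 − -7.65)/1.282 = 2.37.
Precision τ = 1/σ² = 1/2.372² = 0.178.

μ = -4.61, τ = 0.178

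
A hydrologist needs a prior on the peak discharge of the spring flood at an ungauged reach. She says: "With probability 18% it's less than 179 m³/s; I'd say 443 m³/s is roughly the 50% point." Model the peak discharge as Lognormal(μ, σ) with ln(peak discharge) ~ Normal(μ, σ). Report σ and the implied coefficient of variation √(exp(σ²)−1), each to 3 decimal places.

σ ≈ 0.990, CV ≈ 1.290

If T ~ Lognormal(μ,σ) then ln T ~ Normal(μ,σ), so the p-quantile of ln T is μ + z_p·σ.
ln(179) = 5.187 and ln(443) = 6.094; z_{0.18} = -0.9154, z_{0.5} = 0.
σ = (6.094 − 5.187)/(0 − (-0.9154)) = 0.990.
μ = 5.187 − (-0.9154)·0.990 = 6.094.
CV = √(exp(σ²)−1) = √(exp(0.9800)−1) = 1.290.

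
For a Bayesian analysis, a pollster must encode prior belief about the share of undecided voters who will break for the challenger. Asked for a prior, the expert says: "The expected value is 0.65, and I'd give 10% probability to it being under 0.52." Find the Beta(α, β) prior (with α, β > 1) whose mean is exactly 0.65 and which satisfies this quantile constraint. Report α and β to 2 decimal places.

With mean 0.65 fixed, write α = 0.65s, β = 0.35s where s = α+β.
Need P(θ < 0.52) = 0.1 under Beta(0.65s, 0.35s). Normal approximation: (q−m)/√(m(1−m)/s) ≈ z_{0.1} = -1.28, so s ≈ 0.65·0.35·(-1.28)²/(0.52−0.65)² = 22.1.
At s = 22.1: P(θ<0.52) ≈ 0.103. Adjusting to match 0.1 gives s ≈ 22.71.
So α = 0.65·22.71 ≈ 14.76, β = 0.35·22.71 ≈ 7.95.

α ≈ 14.76, β ≈ 7.95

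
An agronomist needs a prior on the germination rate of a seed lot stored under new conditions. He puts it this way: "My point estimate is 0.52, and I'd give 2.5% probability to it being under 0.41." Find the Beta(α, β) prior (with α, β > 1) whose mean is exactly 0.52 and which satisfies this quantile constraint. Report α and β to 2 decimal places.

α ≈ 40.82, β ≈ 37.68

With mean 0.52 fixed, write α = 0.52s, β = 0.48s where s = α+β.
Need P(θ < 0.41) = 0.025 under Beta(0.52s, 0.48s). Normal approximation: (q−m)/√(m(1−m)/s) ≈ z_{0.025} = -1.96, so s ≈ 0.52·0.48·(-1.96)²/(0.41−0.52)² = 79.2.
At s = 79.2: P(θ<0.41) ≈ 0.024. Adjusting to match 0.025 gives s ≈ 78.50.
So α = 0.52·78.50 ≈ 40.82, β = 0.48·78.50 ≈ 37.68.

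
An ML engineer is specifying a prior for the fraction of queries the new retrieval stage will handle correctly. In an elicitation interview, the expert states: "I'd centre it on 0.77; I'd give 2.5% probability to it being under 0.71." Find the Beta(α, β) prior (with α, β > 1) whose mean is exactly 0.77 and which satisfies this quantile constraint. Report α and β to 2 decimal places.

With mean 0.77 fixed, write α = 0.77s, β = 0.23s where s = α+β.
Need P(θ < 0.71) = 0.025 under Beta(0.77s, 0.23s). Normal approximation: (q−m)/√(m(1−m)/s) ≈ z_{0.025} = -1.96, so s ≈ 0.77·0.23·(-1.96)²/(0.71−0.77)² = 189.0.
At s = 189.0: P(θ<0.71) ≈ 0.030. Adjusting to match 0.025 gives s ≈ 204.09.
So α = 0.77·204.09 ≈ 157.15, β = 0.23·204.09 ≈ 46.94.

α ≈ 157.15, β ≈ 46.94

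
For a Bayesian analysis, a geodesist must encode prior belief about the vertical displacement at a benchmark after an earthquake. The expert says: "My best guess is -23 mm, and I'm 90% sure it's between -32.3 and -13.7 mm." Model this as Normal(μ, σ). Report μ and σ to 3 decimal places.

μ = -23.000, σ = 5.654

A symmetric 90% interval runs μ ± z·σ with z = 1.645.
Half-width = 9.3, so σ = 9.3/1.645 = 5.654.
μ is the stated best guess, -23.000.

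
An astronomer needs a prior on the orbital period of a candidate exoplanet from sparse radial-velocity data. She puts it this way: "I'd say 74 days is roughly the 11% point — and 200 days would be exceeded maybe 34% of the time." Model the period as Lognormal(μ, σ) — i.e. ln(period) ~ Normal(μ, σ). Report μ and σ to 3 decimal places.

μ ≈ 5.048, σ ≈ 0.607

If T ~ Lognormal(μ,σ) then ln T ~ Normal(μ,σ), so the p-quantile of ln T is μ + z_p·σ.
ln(74) = 4.304 and ln(200) = 5.298; z_{0.11} = -1.227, z_{0.66} = 0.4125.
σ = (5.298 − 4.304)/(0.4125 − (-1.227)) = 0.607.
μ = 4.304 − (-1.227)·0.607 = 5.048.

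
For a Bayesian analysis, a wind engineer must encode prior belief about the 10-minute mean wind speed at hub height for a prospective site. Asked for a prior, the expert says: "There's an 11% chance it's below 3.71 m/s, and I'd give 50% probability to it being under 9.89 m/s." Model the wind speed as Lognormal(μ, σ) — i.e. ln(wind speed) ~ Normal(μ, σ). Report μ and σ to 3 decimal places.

If T ~ Lognormal(μ,σ) then ln T ~ Normal(μ,σ), so the p-quantile of ln T is μ + z_p·σ.
ln(3.71) = 1.311 and ln(9.89) = 2.292; z_{0.11} = -1.227, z_{0.5} = 0.
σ = (2.292 − 1.311)/(0 − (-1.227)) = 0.799.
μ = 1.311 − (-1.227)·0.799 = 2.292.

μ ≈ 2.292, σ ≈ 0.799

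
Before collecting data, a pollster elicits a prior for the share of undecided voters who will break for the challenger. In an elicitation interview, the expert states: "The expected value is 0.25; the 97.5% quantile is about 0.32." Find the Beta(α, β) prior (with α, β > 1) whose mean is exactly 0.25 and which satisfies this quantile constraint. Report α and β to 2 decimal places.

With mean 0.25 fixed, write α = 0.25s, β = 0.75s where s = α+β.
Need P(θ < 0.32) = 0.975 under Beta(0.25s, 0.75s). Normal approximation: (q−m)/√(m(1−m)/s) ≈ z_{0.975} = 1.96, so s ≈ 0.25·0.75·(1.96)²/(0.32−0.25)² = 147.0.
At s = 147.0: P(θ<0.32) ≈ 0.971. Adjusting to match 0.975 gives s ≈ 158.71.
So α = 0.25·158.71 ≈ 39.68, β = 0.75·158.71 ≈ 119.03.

α ≈ 39.68, β ≈ 119.03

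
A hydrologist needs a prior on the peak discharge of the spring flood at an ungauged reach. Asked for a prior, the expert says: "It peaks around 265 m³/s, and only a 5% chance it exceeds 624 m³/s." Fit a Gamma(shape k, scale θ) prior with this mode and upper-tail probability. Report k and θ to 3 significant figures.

k ≈ 4.73, θ ≈ 71.1

Gamma(k,θ) with k>1 has mode (k−1)θ, so θ = 265/(k−1).
Need P(X < 624) = 0.95 with θ tied to k this way. Start at k = 2, θ = 265: P(X<624) ≈ 0.682.
Too low — raise k to concentrate. Iterating converges to k ≈ 4.73.
Then θ = 265/(4.73−1) ≈ 71.1.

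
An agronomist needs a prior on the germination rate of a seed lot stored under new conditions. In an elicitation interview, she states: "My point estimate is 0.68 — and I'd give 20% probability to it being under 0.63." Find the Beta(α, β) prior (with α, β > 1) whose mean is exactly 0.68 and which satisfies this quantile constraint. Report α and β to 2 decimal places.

With mean 0.68 fixed, write α = 0.68s, β = 0.32s where s = α+β.
Need P(θ < 0.63) = 0.2 under Beta(0.68s, 0.32s). Normal approximation: (q−m)/√(m(1−m)/s) ≈ z_{0.2} = -0.842, so s ≈ 0.68·0.32·(-0.842)²/(0.63−0.68)² = 61.7.
At s = 61.7: P(θ<0.63) ≈ 0.197. Adjusting to match 0.2 gives s ≈ 60.21.
So α = 0.68·60.21 ≈ 40.94, β = 0.32·60.21 ≈ 19.27.

α ≈ 40.94, β ≈ 19.27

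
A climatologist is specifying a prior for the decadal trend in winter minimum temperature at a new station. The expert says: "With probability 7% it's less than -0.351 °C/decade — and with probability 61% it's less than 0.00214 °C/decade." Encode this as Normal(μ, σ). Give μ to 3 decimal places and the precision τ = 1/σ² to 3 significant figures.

μ = -0.054, τ = 24.7

For Normal(μ,σ), the p-quantile is μ + z_p·σ. Here z_{0.07} = -1.476, z_{0.61} = 0.2793.
So -0.351 = μ − 1.476σ and 0.00214 = μ + 0.2793σ.
Subtracting: σ = (0.00214 − -0.351)/(0.2793 − (-1.476)) = 0.201.
Then μ = -0.351 − (-1.476)·0.201 = -0.054.
Precision τ = 1/σ² = 1/0.2012² = 24.7.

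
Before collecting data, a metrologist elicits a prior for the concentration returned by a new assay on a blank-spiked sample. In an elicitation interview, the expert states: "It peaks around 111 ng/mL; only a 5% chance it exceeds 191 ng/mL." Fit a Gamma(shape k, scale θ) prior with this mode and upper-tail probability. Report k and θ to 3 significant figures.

Gamma(k,θ) with k>1 has mode (k−1)θ, so θ = 111/(k−1).
Need P(X < 191) = 0.95 with θ tied to k this way. Start at k = 2, θ = 111: P(X<191) ≈ 0.513.
Too low — raise k to concentrate. Iterating converges to k ≈ 10.5.
Then θ = 111/(10.5−1) ≈ 11.7.

k ≈ 10.5, θ ≈ 11.7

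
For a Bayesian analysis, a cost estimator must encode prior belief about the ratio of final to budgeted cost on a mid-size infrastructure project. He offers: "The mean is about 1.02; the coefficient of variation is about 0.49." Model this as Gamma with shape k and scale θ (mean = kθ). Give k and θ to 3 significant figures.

For Gamma(k, scale θ): mean = kθ, variance = kθ², so CV = 1/√k.
CV = 0.49, hence k = 1/CV² = 4.16.
Then θ = mean/k = 1.02/4.16 = 0.245.

k ≈ 4.16, θ ≈ 0.245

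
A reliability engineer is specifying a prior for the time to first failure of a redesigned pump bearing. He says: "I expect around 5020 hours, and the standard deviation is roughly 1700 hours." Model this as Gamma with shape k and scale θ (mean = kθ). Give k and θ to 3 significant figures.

For Gamma(k, scale θ): mean = kθ, variance = kθ², so CV = 1/√k.
CV = SD/mean = 1700/5020 = 0.3386, hence k = 1/CV² = 8.72.
Then θ = mean/k = 5020/8.72 = 576.

k ≈ 8.72, θ ≈ 576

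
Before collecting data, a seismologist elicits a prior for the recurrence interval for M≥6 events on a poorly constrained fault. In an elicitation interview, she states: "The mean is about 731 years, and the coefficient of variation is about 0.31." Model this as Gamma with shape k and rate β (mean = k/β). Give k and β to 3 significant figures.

k ≈ 10.4, β ≈ 0.0142

For Gamma(k, rate β): mean = k/β, variance = k/β², so CV = 1/√k.
CV = 0.31, hence k = 1/CV² = 10.4.
Then β = k/mean = 10.4/731 = 0.0142.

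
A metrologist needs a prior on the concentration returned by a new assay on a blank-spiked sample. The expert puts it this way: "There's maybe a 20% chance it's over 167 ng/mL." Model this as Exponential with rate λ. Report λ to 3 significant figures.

P(T > 167.0) = e^(−λ·167.0) = 0.2, so λ = −ln(0.2)/167.0 = 0.00964.

λ ≈ 0.00964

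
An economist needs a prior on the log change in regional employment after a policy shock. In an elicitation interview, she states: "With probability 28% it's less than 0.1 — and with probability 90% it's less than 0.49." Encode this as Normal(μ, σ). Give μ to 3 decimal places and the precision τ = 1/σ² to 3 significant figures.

μ = 0.222, τ = 22.9

The p-quantile of Normal(μ,σ) is μ + z_p·σ, with z_{0.28} = -0.5828 and z_{0.9} = 1.282.
Eliminate σ: μ = (z₂·x₁ − z₁·x₂)/(z₂ − z₁) = (1.282·0.1 − (-0.5828)·0.49)/1.864 = 0.222.
Then σ = (x₂ − x₁)/(z₂ − z₁) = (0.49 − 0.1)/1.864 = 0.209.
Precision τ = 1/σ² = 1/0.2092² = 22.9.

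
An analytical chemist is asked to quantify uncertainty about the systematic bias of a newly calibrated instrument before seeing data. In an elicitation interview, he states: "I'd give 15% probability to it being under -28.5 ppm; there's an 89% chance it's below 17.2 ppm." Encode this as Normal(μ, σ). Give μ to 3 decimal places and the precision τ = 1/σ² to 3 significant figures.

For Normal(μ,σ), the p-quantile is μ + z_p·σ. Here z_{0.15} = -1.036, z_{0.89} = 1.227.
So -28.5 = μ − 1.036σ and 17.2 = μ + 1.227σ.
Subtracting: σ = (17.2 − -28.5)/(1.227 − (-1.036)) = 20.195.
Then μ = -28.5 − (-1.036)·20.195 = -7.569.
Precision τ = 1/σ² = 1/20.19² = 0.00245.

μ = -7.569, τ = 0.00245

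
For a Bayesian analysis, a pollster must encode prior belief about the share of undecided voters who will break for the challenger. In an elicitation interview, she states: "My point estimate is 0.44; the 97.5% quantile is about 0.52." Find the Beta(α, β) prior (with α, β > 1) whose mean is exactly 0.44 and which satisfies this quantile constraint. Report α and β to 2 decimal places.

With mean 0.44 fixed, write α = 0.44s, β = 0.56s where s = α+β.
Need P(θ < 0.52) = 0.975 under Beta(0.44s, 0.56s). Normal approximation: (q−m)/√(m(1−m)/s) ≈ z_{0.975} = 1.96, so s ≈ 0.44·0.56·(1.96)²/(0.52−0.44)² = 147.9.
At s = 147.9: P(θ<0.52) ≈ 0.974. Adjusting to match 0.975 gives s ≈ 149.31.
So α = 0.44·149.31 ≈ 65.70, β = 0.56·149.31 ≈ 83.61.

α ≈ 65.70, β ≈ 83.61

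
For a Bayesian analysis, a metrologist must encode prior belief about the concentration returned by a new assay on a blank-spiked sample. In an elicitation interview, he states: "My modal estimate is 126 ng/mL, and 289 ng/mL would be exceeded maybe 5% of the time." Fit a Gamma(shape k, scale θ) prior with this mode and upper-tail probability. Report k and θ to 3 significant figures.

Gamma(k,θ) with k>1 has mode (k−1)θ, so θ = 126/(k−1).
Need P(X < 289) = 0.95 with θ tied to k this way. Start at k = 2, θ = 126: P(X<289) ≈ 0.668.
Too low — raise k to concentrate. Iterating converges to k ≈ 4.98.
Then θ = 126/(4.98−1) ≈ 31.7.

k ≈ 4.98, θ ≈ 31.7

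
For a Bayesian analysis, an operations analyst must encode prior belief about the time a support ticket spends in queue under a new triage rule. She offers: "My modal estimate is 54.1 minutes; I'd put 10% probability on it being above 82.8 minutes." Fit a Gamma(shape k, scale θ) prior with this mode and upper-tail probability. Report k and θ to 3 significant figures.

k ≈ 11.3, θ ≈ 5.25

Gamma(k,θ) with k>1 has mode (k−1)θ, so θ = 54.1/(k−1).
Need P(X < 82.8) = 0.9 with θ tied to k this way. Start at k = 2, θ = 54.1: P(X<82.8) ≈ 0.452.
Too low — raise k to concentrate. Iterating converges to k ≈ 11.3.
Then θ = 54.1/(11.3−1) ≈ 5.25.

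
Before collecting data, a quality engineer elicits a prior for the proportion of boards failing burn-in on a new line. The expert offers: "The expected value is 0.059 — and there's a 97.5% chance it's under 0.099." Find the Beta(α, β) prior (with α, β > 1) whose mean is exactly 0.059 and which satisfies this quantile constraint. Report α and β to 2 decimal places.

α ≈ 9.99, β ≈ 159.31

With mean 0.059 fixed, write α = 0.059s, β = 0.941s where s = α+β.
Need P(θ < 0.099) = 0.975 under Beta(0.059s, 0.941s). Normal approximation: (q−m)/√(m(1−m)/s) ≈ z_{0.975} = 1.96, so s ≈ 0.059·0.941·(1.96)²/(0.099−0.059)² = 133.3.
At s = 133.3: P(θ<0.099) ≈ 0.961. Adjusting to match 0.975 gives s ≈ 169.30.
So α = 0.059·169.30 ≈ 9.99, β = 0.941·169.30 ≈ 159.31.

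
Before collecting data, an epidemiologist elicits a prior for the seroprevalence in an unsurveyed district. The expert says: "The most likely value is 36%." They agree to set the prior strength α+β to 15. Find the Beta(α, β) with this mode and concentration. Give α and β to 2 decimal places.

α = 5.68, β = 9.32

For α,β > 1 the Beta mode is (α−1)/(α+β−2). With α+β = 15, the mode is (α−1)/13.
Set (α−1)/13 = 0.36 → α = 1 + 0.36·13 = 5.68.
β = 15 − α = 9.32.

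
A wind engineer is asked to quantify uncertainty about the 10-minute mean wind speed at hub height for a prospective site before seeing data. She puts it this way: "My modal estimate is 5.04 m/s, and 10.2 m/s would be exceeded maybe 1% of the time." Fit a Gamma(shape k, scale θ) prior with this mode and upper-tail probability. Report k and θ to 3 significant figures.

k ≈ 10.9, θ ≈ 0.511

Gamma(k,θ) with k>1 has mode (k−1)θ, so θ = 5.04/(k−1).
Need P(X < 10.2) = 0.99 with θ tied to k this way. Start at k = 2, θ = 5.04: P(X<10.2) ≈ 0.600.
Too low — raise k to concentrate. Iterating converges to k ≈ 10.9.
Then θ = 5.04/(10.9−1) ≈ 0.511.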